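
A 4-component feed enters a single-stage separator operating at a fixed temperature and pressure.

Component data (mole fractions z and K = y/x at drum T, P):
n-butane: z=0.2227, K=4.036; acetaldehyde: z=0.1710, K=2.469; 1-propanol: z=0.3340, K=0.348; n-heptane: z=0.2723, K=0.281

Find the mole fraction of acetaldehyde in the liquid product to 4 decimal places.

x_acetaldehyde = 0.1179

Let ψ = V/F and solve Σ zᵢ(Kᵢ−1)/(1+ψ(Kᵢ−1)) = 0.
Check two-phase: ΣzᵢKᵢ = 1.5138 > 1 and Σzᵢ/Kᵢ = 2.0532 > 1, so g(0) = 0.5138 > 0 and g(1) = -1.0532 < 0.
Iterate (Newton) starting at ψ = 0.47:
  ψ = 0.4700: g = -0.18251, g' = -1.0940 → ψ = 0.3032
  ψ = 0.3032: g = 0.00409, g' = -1.1840 → ψ = 0.3066
Converged at ψ = 0.3066.
Compositions from xᵢ = zᵢ/(1+ψ(Kᵢ−1)), yᵢ = Kᵢxᵢ:
  n-butane: x = 0.1153, y = 0.4655
  acetaldehyde: x = 0.1179, y = 0.2911
  1-propanol: x = 0.4175, y = 0.1453
  n-heptane: x = 0.3493, y = 0.0982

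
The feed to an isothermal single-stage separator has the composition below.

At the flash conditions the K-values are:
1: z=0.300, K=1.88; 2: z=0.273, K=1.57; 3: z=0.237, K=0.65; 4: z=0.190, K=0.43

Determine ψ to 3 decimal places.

Rachford–Rice: g(ψ) = Σ zᵢ(Kᵢ−1)/(1+ψ(Kᵢ−1)) = 0.
Check two-phase: ΣzᵢKᵢ = 1.228 > 1 and Σzᵢ/Kᵢ = 1.140 > 1, so g(0) = 0.228 > 0 and g(1) = -0.140 < 0.
Newton iteration, ψ⁰ = 0.49:
  ψ = 0.490: g = 0.0557, g' = -0.329 → ψ = 0.659
  ψ = 0.659: g = -0.0012, g' = -0.347 → ψ = 0.656
Converged at ψ = 0.656.

ψ = 0.656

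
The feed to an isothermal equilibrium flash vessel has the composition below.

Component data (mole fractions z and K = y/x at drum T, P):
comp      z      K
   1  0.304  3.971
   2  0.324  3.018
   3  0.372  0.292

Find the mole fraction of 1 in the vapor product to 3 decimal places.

y_1 = 0.380

Material balance + equilibrium reduce to Σ zᵢ(Kᵢ−1)/(1+V/F(Kᵢ−1)) = 0.
Feasibility: ΣzᵢKᵢ = 2.294, Σzᵢ/Kᵢ = 1.458 — both > 1, two phases present.
Newton–Raphson from V/F = 0.5:
  V/F = 0.500: g = 0.2811, g' = -1.208 → V/F = 0.733
Converged at V/F = 0.733.
Compositions from xᵢ = zᵢ/(1+V/F(Kᵢ−1)), yᵢ = Kᵢxᵢ:
  1: x = 0.096, y = 0.380
  2: x = 0.131, y = 0.394
  3: x = 0.774, y = 0.226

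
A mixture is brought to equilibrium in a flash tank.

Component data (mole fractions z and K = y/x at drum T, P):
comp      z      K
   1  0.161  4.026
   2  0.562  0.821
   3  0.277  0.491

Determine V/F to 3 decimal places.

V/F = 0.268

Newton–Raphson from V/F = 0.5:
  V/F = 0.500: g = -0.1057, g' = -0.384 → V/F = 0.225
  V/F = 0.225: g = 0.0259, g' = -0.633 → V/F = 0.266
  V/F = 0.266: g = 0.0014, g' = -0.569 → V/F = 0.268
Converged at V/F = 0.268.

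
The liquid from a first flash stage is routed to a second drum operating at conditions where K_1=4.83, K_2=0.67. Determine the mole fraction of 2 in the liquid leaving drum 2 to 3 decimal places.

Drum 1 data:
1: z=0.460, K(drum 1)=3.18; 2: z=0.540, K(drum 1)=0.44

x_2 (drum 2) = 0.921

Drum 1:
Material balance + equilibrium reduce to Σ zᵢ(Kᵢ−1)/(1+ψ₁(Kᵢ−1)) = 0.
Feasibility: ΣzᵢKᵢ = 1.700, Σzᵢ/Kᵢ = 1.372 — both > 1, two phases present.
Iterate (Newton) starting at ψ₁ = 0.59:
  ψ₁ = 0.590: g = -0.0130, g' = -0.796 → ψ₁ = 0.574
Converged at ψ₁ = 0.574.
Drum-1 compositions:
  1: x = 0.204, y = 0.650
  2: x = 0.796, y = 0.350
Drum-2 feed = drum-1 liquid: z₂ = (0.2044, 0.7956).
Drum 2:
Material balance + equilibrium reduce to Σ zᵢ(Kᵢ−1)/(1+ψ₂(Kᵢ−1)) = 0.
g(0) = ΣzᵢKᵢ − 1 = 0.520 and g(1) = 1 − Σzᵢ/Kᵢ = -0.230, so a root lies in (0, 1).
Binary case is linear: z₁(K₁−1)(1+ψ₂(K₂−1)) + z₂(K₂−1)(1+ψ₂(K₁−1)) = 0
⇒ ψ₂ = [z₁(K₁−1)+z₂(K₂−1)] / [−(K₁−1)(K₂−1)] = 0.5202/1.2639 = 0.412
  1: x = 0.079, y = 0.383
  2: x = 0.921, y = 0.617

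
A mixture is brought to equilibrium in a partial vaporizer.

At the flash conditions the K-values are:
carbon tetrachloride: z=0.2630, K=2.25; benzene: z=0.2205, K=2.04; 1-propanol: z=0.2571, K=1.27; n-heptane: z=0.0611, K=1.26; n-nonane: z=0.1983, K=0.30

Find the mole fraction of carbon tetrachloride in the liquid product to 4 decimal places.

x_carbon tetrachloride = 0.1267

Material balance + equilibrium reduce to Σ zᵢ(Kᵢ−1)/(1+β(Kᵢ−1)) = 0.
Check two-phase: ΣzᵢKᵢ = 1.5046 > 1 and Σzᵢ/Kᵢ = 1.1369 > 1, so g(0) = 0.5046 > 0 and g(1) = -0.1369 < 0.
Newton–Raphson from β = 0.5:
  β = 0.5000: g = 0.21484, g' = -0.5066 → β = 0.9241
  β = 0.9241: g = -0.05522, g' = -0.9443 → β = 0.8656
  β = 0.8656: g = -0.00442, g' = -0.8016 → β = 0.8601
  β = 0.8601: g = -0.00003, g' = -0.7906 → β = 0.8600
Converged at β = 0.8600.
Compositions from xᵢ = zᵢ/(1+β(Kᵢ−1)), yᵢ = Kᵢxᵢ:
  carbon tetrachloride: x = 0.1267, y = 0.2852
  benzene: x = 0.1164, y = 0.2374
  1-propanol: x = 0.2086, y = 0.2650
  n-heptane: x = 0.0499, y = 0.0629
  n-nonane: x = 0.4983, y = 0.1495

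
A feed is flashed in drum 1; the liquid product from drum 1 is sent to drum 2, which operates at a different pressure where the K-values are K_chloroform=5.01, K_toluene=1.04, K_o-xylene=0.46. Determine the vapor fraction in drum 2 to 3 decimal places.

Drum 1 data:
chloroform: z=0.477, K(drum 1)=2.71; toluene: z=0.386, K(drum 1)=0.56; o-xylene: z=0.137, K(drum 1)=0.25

Drum 1:
Iterate (Newton) starting at ψ₁ = 0.56:
  ψ₁ = 0.560: g = 0.0141, g' = -0.725 → ψ₁ = 0.580
  ψ₁ = 0.580: g = -0.0000, g' = -0.728 → ψ₁ = 0.579
Converged at ψ₁ = 0.579.
Drum-1 compositions:
  chloroform: x = 0.240, y = 0.649
  toluene: x = 0.518, y = 0.290
  o-xylene: x = 0.242, y = 0.061
Drum-2 feed = drum-1 liquid: z₂ = (0.2396, 0.5181, 0.2423).
Drum 2:
Newton iteration, ψ₂⁰ = 0.5:
  ψ₂ = 0.500: g = 0.1608, g' = -0.560 → ψ₂ = 0.787
  ψ₂ = 0.787: g = 0.0237, g' = -0.438 → ψ₂ = 0.841
Converged at ψ₂ = 0.841.
  chloroform: x = 0.055, y = 0.274
  toluene: x = 0.501, y = 0.521
  o-xylene: x = 0.444, y = 0.204

V/F (drum 2) = 0.841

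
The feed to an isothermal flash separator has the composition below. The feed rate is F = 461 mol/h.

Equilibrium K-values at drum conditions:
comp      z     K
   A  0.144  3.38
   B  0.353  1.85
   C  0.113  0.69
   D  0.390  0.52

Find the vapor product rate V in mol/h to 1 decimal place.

V = 312.1 mol/h

Material balance + equilibrium reduce to Σ zᵢ(Kᵢ−1)/(1+ψ(Kᵢ−1)) = 0.
Check two-phase: ΣzᵢKᵢ = 1.421 > 1 and Σzᵢ/Kᵢ = 1.147 > 1, so g(0) = 0.421 > 0 and g(1) = -0.147 < 0.
Newton iteration, ψ⁰ = 0.62:
  ψ = 0.620: g = 0.0251, g' = -0.441 → ψ = 0.677
Converged at ψ = 0.677.
Then V = ψ·F = 0.6771·461 = 312.1 mol/h and L = F − V = 148.9 mol/h.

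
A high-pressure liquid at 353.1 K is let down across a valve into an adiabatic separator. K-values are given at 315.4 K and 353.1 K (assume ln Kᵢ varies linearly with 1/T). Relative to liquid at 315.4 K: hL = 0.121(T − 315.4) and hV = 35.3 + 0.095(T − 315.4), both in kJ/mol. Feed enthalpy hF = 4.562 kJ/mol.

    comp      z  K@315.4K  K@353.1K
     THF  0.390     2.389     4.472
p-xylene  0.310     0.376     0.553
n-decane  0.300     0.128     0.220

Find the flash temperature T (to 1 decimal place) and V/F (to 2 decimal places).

Adiabatic flash: solve Rachford–Rice at each trial T, then check hF = ψ·hV(T) + (1−ψ)·hL(T).
  T = 315.4 K: K = (2.389, 0.376, 0.128), RR gives ψ = 0.083, H_out = 2.919 kJ/mol
  T = 353.1 K: K = (4.472, 0.553, 0.220), RR gives ψ = 0.446, H_out = 19.852 kJ/mol
  T = 334.2 K: K = (3.324, 0.461, 0.170), RR gives ψ = 0.303, H_out = 12.809 kJ/mol
  T = 324.8 K: K = (2.832, 0.417, 0.148), RR gives ψ = 0.209, H_out = 8.466 kJ/mol
  T = 320.1 K: K = (2.604, 0.396, 0.138), RR gives ψ = 0.151, H_out = 5.895 kJ/mol
  T = 317.8 K: K = (2.497, 0.386, 0.133), RR gives ψ = 0.119, H_out = 4.498 kJ/mol
Linear interpolation between T = 317.8 (H_out = 4.498) and T = 320.1 (H_out = 5.895) on hF = 4.562 gives T ≈ 317.9 K, at which ψ = 0.12.

T = 317.9 K, V/F = 0.12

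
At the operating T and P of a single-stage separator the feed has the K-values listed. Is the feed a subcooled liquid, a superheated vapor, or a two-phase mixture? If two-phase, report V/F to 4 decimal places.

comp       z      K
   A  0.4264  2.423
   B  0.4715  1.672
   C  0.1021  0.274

ΣzᵢKᵢ = 1.8495; Σzᵢ/Kᵢ = 0.8306.
Since Σzᵢ/Kᵢ < 1 the mixture is above its dew point — single vapor phase.

superheated vapor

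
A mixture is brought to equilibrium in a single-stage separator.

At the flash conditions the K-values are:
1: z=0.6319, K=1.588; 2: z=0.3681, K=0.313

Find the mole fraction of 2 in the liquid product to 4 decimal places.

Material balance + equilibrium reduce to Σ zᵢ(Kᵢ−1)/(1+β(Kᵢ−1)) = 0.
Feasibility: ΣzᵢKᵢ = 1.1187, Σzᵢ/Kᵢ = 1.5740 — both > 1, two phases present.
Binary case is linear: z₁(K₁−1)(1+β(K₂−1)) + z₂(K₂−1)(1+β(K₁−1)) = 0
⇒ β = [z₁(K₁−1)+z₂(K₂−1)] / [−(K₁−1)(K₂−1)] = 0.11867/0.40396 = 0.2938
Compositions from xᵢ = zᵢ/(1+β(Kᵢ−1)), yᵢ = Kᵢxᵢ:
  1: x = 0.5388, y = 0.8557
  2: x = 0.4612, y = 0.1443

x_2 = 0.4612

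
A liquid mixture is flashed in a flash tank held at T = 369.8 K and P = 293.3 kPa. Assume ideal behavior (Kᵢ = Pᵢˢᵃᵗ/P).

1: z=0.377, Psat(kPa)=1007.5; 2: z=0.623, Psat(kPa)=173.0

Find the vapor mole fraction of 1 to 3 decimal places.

Raoult's law: Kᵢ = Pᵢˢᵃᵗ/P = Pᵢˢᵃᵗ/293.3.
  K_1 = 1007.5/293.3 = 3.43505, K_2 = 173.0/293.3 = 0.58984
Material balance + equilibrium reduce to Σ zᵢ(Kᵢ−1)/(1+V/F(Kᵢ−1)) = 0.
Feasibility: ΣzᵢKᵢ = 1.662, Σzᵢ/Kᵢ = 1.166 — both > 1, two phases present.
Newton–Raphson from V/F = 0.5:
  V/F = 0.500: g = 0.0925, g' = -0.620 → V/F = 0.649
  V/F = 0.649: g = 0.0075, g' = -0.530 → V/F = 0.663
Converged at V/F = 0.663.
Compositions from xᵢ = zᵢ/(1+V/F(Kᵢ−1)), yᵢ = Kᵢxᵢ:
  1: x = 0.144, y = 0.495
  2: x = 0.856, y = 0.505

y_1 = 0.495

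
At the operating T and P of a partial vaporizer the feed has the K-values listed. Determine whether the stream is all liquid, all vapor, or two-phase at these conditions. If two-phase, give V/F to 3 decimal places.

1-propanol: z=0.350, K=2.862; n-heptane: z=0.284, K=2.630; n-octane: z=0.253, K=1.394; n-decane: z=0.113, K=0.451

ΣzᵢKᵢ = 2.152; Σzᵢ/Kᵢ = 0.662.
Since Σzᵢ/Kᵢ < 1 the mixture is above its dew point — single vapor phase.

all vapor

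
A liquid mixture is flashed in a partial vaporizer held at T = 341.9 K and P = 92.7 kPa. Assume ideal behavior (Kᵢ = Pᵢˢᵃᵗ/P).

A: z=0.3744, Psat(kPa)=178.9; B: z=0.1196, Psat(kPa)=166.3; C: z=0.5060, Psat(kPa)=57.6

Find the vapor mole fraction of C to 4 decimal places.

y_C = 0.4367

Raoult's law: Kᵢ = Pᵢˢᵃᵗ/P = Pᵢˢᵃᵗ/92.7.
  K_A = 178.9/92.7 = 1.929881, K_B = 166.3/92.7 = 1.793959, K_C = 57.6/92.7 = 0.621359
Newton iteration, ψ⁰ = 0.4:
  ψ = 0.4000: g = 0.10004, g' = -0.3162 → ψ = 0.7164
  ψ = 0.7164: g = 0.00657, g' = -0.2839 → ψ = 0.7396
Converged at ψ = 0.7396.
Compositions from xᵢ = zᵢ/(1+ψ(Kᵢ−1)), yᵢ = Kᵢxᵢ:
  A: x = 0.2218, y = 0.4281
  B: x = 0.0754, y = 0.1352
  C: x = 0.7028, y = 0.4367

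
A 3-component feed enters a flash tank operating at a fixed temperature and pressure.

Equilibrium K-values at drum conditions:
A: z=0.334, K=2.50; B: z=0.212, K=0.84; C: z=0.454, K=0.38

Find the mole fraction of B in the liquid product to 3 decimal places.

x_B = 0.221

Material balance + equilibrium reduce to Σ zᵢ(Kᵢ−1)/(1+ψ(Kᵢ−1)) = 0.
g(0) = ΣzᵢKᵢ − 1 = 0.186 and g(1) = 1 − Σzᵢ/Kᵢ = -0.581, so a root lies in (0, 1).
Newton iteration, ψ⁰ = 0.42:
  ψ = 0.420: g = -0.1096, g' = -0.608 → ψ = 0.240
  ψ = 0.240: g = 0.0026, g' = -0.653 → ψ = 0.244
Converged at ψ = 0.244.
Compositions from xᵢ = zᵢ/(1+ψ(Kᵢ−1)), yᵢ = Kᵢxᵢ:
  A: x = 0.245, y = 0.611
  B: x = 0.221, y = 0.185
  C: x = 0.535, y = 0.203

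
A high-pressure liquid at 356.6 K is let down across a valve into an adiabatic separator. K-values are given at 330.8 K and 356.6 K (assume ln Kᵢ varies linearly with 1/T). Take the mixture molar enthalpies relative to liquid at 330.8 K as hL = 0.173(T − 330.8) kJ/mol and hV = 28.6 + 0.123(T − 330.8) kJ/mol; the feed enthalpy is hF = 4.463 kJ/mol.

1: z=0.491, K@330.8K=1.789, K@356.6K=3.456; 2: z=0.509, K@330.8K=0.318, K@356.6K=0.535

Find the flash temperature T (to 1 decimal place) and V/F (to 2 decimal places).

T = 332.4 K, V/F = 0.15

Adiabatic flash: solve Rachford–Rice at each trial T, then check hF = ψ·hV(T) + (1−ψ)·hL(T).
  T = 330.8 K: K = (1.789, 0.318), RR gives ψ = 0.075, H_out = 2.140 kJ/mol
  T = 356.6 K: K = (3.456, 0.535), RR gives ψ = 0.849, H_out = 27.640 kJ/mol
  T = 343.7 K: K = (2.517, 0.417), RR gives ψ = 0.506, H_out = 16.379 kJ/mol
  T = 337.2 K: K = (2.126, 0.364), RR gives ψ = 0.321, H_out = 10.177 kJ/mol
  T = 334.0 K: K = (1.952, 0.341), RR gives ψ = 0.210, H_out = 6.527 kJ/mol
  T = 332.4 K: K = (1.869, 0.329), RR gives ψ = 0.146, H_out = 4.449 kJ/mol
Linear interpolation between T = 332.4 (H_out = 4.449) and T = 334.0 (H_out = 6.527) on hF = 4.463 gives T ≈ 332.4 K, at which ψ = 0.15.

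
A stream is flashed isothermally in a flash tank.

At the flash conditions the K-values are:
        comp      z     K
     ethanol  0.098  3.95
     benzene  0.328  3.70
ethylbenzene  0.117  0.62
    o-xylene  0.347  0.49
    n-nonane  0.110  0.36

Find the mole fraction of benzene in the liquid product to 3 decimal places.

x_benzene = 0.123

Material balance + equilibrium reduce to Σ zᵢ(Kᵢ−1)/(1+ψ(Kᵢ−1)) = 0.
g(0) = ΣzᵢKᵢ − 1 = 0.883 and g(1) = 1 − Σzᵢ/Kᵢ = -0.316, so a root lies in (0, 1).
Iterate (Newton) starting at ψ = 0.5:
  ψ = 0.500: g = 0.0977, g' = -0.858 → ψ = 0.614
  ψ = 0.614: g = 0.0045, g' = -0.789 → ψ = 0.620
Converged at ψ = 0.620.
Compositions from xᵢ = zᵢ/(1+ψ(Kᵢ−1)), yᵢ = Kᵢxᵢ:
  ethanol: x = 0.035, y = 0.137
  benzene: x = 0.123, y = 0.454
  ethylbenzene: x = 0.153, y = 0.095
  o-xylene: x = 0.507, y = 0.249
  n-nonane: x = 0.182, y = 0.066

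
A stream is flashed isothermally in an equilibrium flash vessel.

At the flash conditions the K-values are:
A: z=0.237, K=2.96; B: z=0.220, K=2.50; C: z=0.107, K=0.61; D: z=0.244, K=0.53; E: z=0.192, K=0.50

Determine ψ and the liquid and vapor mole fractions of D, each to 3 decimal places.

ψ = 0.665, x_D = 0.355, y_D = 0.188

Newton iteration, ψ⁰ = 0.5:
  ψ = 0.500: g = 0.0934, g' = -0.596 → ψ = 0.657
  ψ = 0.657: g = 0.0045, g' = -0.548 → ψ = 0.665
Converged at ψ = 0.665.
Compositions from xᵢ = zᵢ/(1+ψ(Kᵢ−1)), yᵢ = Kᵢxᵢ:
  A: x = 0.103, y = 0.305
  B: x = 0.110, y = 0.275
  C: x = 0.144, y = 0.088
  D: x = 0.355, y = 0.188
  E: x = 0.288, y = 0.144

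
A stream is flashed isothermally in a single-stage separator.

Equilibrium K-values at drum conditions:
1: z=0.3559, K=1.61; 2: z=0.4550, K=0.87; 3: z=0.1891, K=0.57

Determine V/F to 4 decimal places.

Newton iteration, V/F⁰ = 0.52:
  V/F = 0.5200: g = -0.00335, g' = -0.1432 → V/F = 0.4966
Converged at V/F = 0.4966.

V/F = 0.4966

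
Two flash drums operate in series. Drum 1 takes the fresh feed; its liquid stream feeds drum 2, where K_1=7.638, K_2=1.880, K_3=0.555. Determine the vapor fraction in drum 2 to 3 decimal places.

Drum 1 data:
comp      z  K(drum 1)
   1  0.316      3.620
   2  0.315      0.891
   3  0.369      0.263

Drum 1:
Iterate (Newton) starting at ψ₁ = 0.36:
  ψ₁ = 0.360: g = 0.0202, g' = -0.950 → ψ₁ = 0.381
Converged at ψ₁ = 0.381.
Drum-1 compositions:
  1: x = 0.158, y = 0.572
  2: x = 0.329, y = 0.293
  3: x = 0.513, y = 0.135
Drum-2 feed = drum-1 liquid: z₂ = (0.1581, 0.3287, 0.5133).
Drum 2:
Material balance + equilibrium reduce to Σ zᵢ(Kᵢ−1)/(1+ψ₂(Kᵢ−1)) = 0.
Check two-phase: ΣzᵢKᵢ = 2.110 > 1 and Σzᵢ/Kᵢ = 1.120 > 1, so g(0) = 1.110 > 0 and g(1) = -0.120 < 0.
Iterate (Newton) starting at ψ₂ = 0.5:
  ψ₂ = 0.500: g = 0.1500, g' = -0.664 → ψ₂ = 0.726
  ψ₂ = 0.726: g = 0.0194, g' = -0.522 → ψ₂ = 0.763
Converged at ψ₂ = 0.763.
  1: x = 0.026, y = 0.199
  2: x = 0.197, y = 0.370
  3: x = 0.777, y = 0.431

V/F (drum 2) = 0.763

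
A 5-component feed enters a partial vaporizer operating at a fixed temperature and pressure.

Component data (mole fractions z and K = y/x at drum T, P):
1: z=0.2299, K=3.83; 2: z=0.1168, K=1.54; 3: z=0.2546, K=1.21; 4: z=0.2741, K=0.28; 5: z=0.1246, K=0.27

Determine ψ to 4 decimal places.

Let ψ = V/F and solve Σ zᵢ(Kᵢ−1)/(1+ψ(Kᵢ−1)) = 0.
Feasibility: ΣzᵢKᵢ = 1.4788, Σzᵢ/Kᵢ = 1.7867 — both > 1, two phases present.
Newton iteration, ψ⁰ = 0.5:
  ψ = 0.5000: g = -0.08415, g' = -0.8576 → ψ = 0.4019
  ψ = 0.4019: g = -0.00089, g' = -0.8499 → ψ = 0.4008
Converged at ψ = 0.4008.

ψ = 0.4008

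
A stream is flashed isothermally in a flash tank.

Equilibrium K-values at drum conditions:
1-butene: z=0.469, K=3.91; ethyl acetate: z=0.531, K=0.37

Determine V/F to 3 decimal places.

V/F = 0.562

Iterate (Newton) starting at V/F = 0.5:
  V/F = 0.500: g = 0.0676, g' = -1.108 → V/F = 0.561
  V/F = 0.561: g = 0.0011, g' = -1.077 → V/F = 0.562
Converged at V/F = 0.562.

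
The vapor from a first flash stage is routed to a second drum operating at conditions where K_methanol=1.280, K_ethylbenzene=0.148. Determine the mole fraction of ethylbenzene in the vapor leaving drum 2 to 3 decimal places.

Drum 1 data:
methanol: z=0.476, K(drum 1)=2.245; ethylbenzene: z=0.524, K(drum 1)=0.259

Drum 1:
Material balance + equilibrium reduce to Σ zᵢ(Kᵢ−1)/(1+ψ₁(Kᵢ−1)) = 0.
Check two-phase: ΣzᵢKᵢ = 1.204 > 1 and Σzᵢ/Kᵢ = 2.235 > 1, so g(0) = 0.204 > 0 and g(1) = -1.235 < 0.
Binary case is linear: z₁(K₁−1)(1+ψ₁(K₂−1)) + z₂(K₂−1)(1+ψ₁(K₁−1)) = 0
⇒ ψ₁ = [z₁(K₁−1)+z₂(K₂−1)] / [−(K₁−1)(K₂−1)] = 0.2043/0.9225 = 0.221
Drum-1 compositions:
  methanol: x = 0.373, y = 0.838
  ethylbenzene: x = 0.627, y = 0.162
Drum-2 feed = drum-1 vapor: z₂ = (0.8376, 0.1624).
Drum 2:
Material balance + equilibrium reduce to Σ zᵢ(Kᵢ−1)/(1+ψ₂(Kᵢ−1)) = 0.
Check two-phase: ΣzᵢKᵢ = 1.096 > 1 and Σzᵢ/Kᵢ = 1.751 > 1, so g(0) = 0.096 > 0 and g(1) = -0.751 < 0.
Binary case is linear: z₁(K₁−1)(1+ψ₂(K₂−1)) + z₂(K₂−1)(1+ψ₂(K₁−1)) = 0
⇒ ψ₂ = [z₁(K₁−1)+z₂(K₂−1)] / [−(K₁−1)(K₂−1)] = 0.0962/0.2386 = 0.403
  methanol: x = 0.753, y = 0.963
  ethylbenzene: x = 0.247, y = 0.037

y_ethylbenzene (drum 2) = 0.037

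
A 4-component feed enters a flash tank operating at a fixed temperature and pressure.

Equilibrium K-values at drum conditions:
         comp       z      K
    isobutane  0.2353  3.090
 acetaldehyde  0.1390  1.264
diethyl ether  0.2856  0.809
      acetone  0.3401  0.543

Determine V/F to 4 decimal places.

V/F = 0.5292

Material balance + equilibrium reduce to Σ zᵢ(Kᵢ−1)/(1+V/F(Kᵢ−1)) = 0.
Check two-phase: ΣzᵢKᵢ = 1.3185 > 1 and Σzᵢ/Kᵢ = 1.1655 > 1, so g(0) = 0.3185 > 0 and g(1) = -0.1655 < 0.
Iterate (Newton) starting at V/F = 0.64:
  V/F = 0.6400: g = -0.04005, g' = -0.3506 → V/F = 0.5258
  V/F = 0.5258: g = 0.00131, g' = -0.3767 → V/F = 0.5292
Converged at V/F = 0.5292.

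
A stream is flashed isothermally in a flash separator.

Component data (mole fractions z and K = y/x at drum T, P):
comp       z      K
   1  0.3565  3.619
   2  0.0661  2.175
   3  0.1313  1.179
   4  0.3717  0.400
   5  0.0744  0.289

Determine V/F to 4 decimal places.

Iterate (Newton) starting at V/F = 0.59:
  V/F = 0.5900: g = -0.00239, g' = -0.8450 → V/F = 0.5872
Converged at V/F = 0.5872.

V/F = 0.5872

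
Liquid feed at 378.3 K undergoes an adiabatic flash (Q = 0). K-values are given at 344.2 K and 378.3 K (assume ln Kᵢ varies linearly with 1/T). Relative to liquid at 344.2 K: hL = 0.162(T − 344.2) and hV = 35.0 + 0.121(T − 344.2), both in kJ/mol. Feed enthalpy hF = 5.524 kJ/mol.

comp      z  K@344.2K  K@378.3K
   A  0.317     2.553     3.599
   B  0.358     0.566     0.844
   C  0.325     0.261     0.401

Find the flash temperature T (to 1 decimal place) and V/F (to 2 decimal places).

T = 347.3 K, V/F = 0.14

Adiabatic flash: solve Rachford–Rice at each trial T, then check hF = ψ·hV(T) + (1−ψ)·hL(T).
  T = 344.2 K: K = (2.553, 0.566, 0.261), RR gives ψ = 0.105, H_out = 3.680 kJ/mol
  T = 378.3 K: K = (3.599, 0.844, 0.401), RR gives ψ = 0.531, H_out = 23.356 kJ/mol
  T = 361.2 K: K = (3.054, 0.697, 0.327), RR gives ψ = 0.312, H_out = 13.462 kJ/mol
  T = 352.7 K: K = (2.798, 0.630, 0.293), RR gives ψ = 0.210, H_out = 8.661 kJ/mol
  T = 348.4 K: K = (2.673, 0.597, 0.276), RR gives ψ = 0.158, H_out = 6.178 kJ/mol
  T = 346.3 K: K = (2.613, 0.581, 0.269), RR gives ψ = 0.132, H_out = 4.940 kJ/mol
Linear interpolation between T = 346.3 (H_out = 4.940) and T = 348.4 (H_out = 6.178) on hF = 5.524 gives T ≈ 347.3 K, at which ψ = 0.14.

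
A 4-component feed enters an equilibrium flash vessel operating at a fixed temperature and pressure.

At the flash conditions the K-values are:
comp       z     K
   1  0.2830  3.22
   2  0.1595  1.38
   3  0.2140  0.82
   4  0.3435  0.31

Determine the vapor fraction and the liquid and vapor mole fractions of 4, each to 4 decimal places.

Rachford–Rice: g(ψ) = Σ zᵢ(Kᵢ−1)/(1+ψ(Kᵢ−1)) = 0.
Feasibility: ΣzᵢKᵢ = 1.4133, Σzᵢ/Kᵢ = 1.5725 — both > 1, two phases present.
Newton iteration, ψ⁰ = 0.61:
  ψ = 0.6100: g = -0.13648, g' = -0.7632 → ψ = 0.4312
  ψ = 0.4312: g = -0.00609, g' = -0.7206 → ψ = 0.4227
Converged at ψ = 0.4227.
Compositions from xᵢ = zᵢ/(1+ψ(Kᵢ−1)), yᵢ = Kᵢxᵢ:
  1: x = 0.1460, y = 0.4701
  2: x = 0.1374, y = 0.1896
  3: x = 0.2316, y = 0.1899
  4: x = 0.4850, y = 0.1503

ψ = 0.4227, x_4 = 0.4850, y_4 = 0.1503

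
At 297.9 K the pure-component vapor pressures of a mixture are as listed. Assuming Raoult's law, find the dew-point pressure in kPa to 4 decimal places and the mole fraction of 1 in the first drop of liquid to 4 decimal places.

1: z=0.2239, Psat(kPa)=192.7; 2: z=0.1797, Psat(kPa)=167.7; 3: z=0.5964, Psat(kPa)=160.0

At the dew point ψ → 1, so Σzᵢ/Kᵢ = 1 with Kᵢ = Pᵢˢᵃᵗ/P ⇒ 1/P = Σzᵢ/Pᵢˢᵃᵗ.
1/P = 0.2239/192.7 + 0.1797/167.7 + 0.5964/160.0 = 0.0059610 ⇒ P = 167.7580 kPa
xᵢ = zᵢP/Pᵢˢᵃᵗ ⇒ x_1 = 0.2239·167.7580/192.7 = 0.1949

Pdew = 167.7580 kPa, x_1 = 0.1949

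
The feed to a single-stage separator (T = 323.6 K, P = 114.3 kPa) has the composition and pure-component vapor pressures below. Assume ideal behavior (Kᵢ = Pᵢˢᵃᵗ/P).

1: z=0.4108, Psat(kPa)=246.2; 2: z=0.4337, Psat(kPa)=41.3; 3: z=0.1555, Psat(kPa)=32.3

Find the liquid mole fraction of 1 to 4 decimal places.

Raoult's law: Kᵢ = Pᵢˢᵃᵗ/P = Pᵢˢᵃᵗ/114.3.
  K_1 = 246.2/114.3 = 2.153981, K_2 = 41.3/114.3 = 0.361330, K_3 = 32.3/114.3 = 0.282590
Newton–Raphson from V/F = 0.54:
  V/F = 0.5400: g = -0.31286, g' = -0.8331 → V/F = 0.1645
  V/F = 0.1645: g = -0.03755, g' = -0.7102 → V/F = 0.1116
  V/F = 0.1116: g = 0.00046, g' = -0.7290 → V/F = 0.1122
Converged at V/F = 0.1122.
Compositions from xᵢ = zᵢ/(1+V/F(Kᵢ−1)), yᵢ = Kᵢxᵢ:
  1: x = 0.3637, y = 0.7834
  2: x = 0.4672, y = 0.1688
  3: x = 0.1691, y = 0.0478

x_1 = 0.3637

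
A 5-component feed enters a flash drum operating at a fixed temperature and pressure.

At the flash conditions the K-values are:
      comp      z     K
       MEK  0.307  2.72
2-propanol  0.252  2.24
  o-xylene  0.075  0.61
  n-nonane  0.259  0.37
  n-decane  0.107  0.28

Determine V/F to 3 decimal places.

Newton iteration, V/F⁰ = 0.61:
  V/F = 0.610: g = -0.0052, g' = -0.809 → V/F = 0.604
Converged at V/F = 0.604.

V/F = 0.604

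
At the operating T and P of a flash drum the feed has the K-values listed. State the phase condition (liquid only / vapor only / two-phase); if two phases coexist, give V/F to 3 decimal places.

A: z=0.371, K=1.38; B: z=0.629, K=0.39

liquid only

ΣzᵢKᵢ = 0.757; Σzᵢ/Kᵢ = 1.882.
Since ΣzᵢKᵢ < 1 the mixture is below its bubble point — single liquid phase.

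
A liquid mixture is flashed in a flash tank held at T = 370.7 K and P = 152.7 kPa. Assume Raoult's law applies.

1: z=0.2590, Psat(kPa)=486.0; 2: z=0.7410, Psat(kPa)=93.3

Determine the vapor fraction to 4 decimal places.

Raoult's law: Kᵢ = Pᵢˢᵃᵗ/P = Pᵢˢᵃᵗ/152.7.
  K_1 = 486.0/152.7 = 3.182711, K_2 = 93.3/152.7 = 0.611002
Binary case is linear: z₁(K₁−1)(1+ψ(K₂−1)) + z₂(K₂−1)(1+ψ(K₁−1)) = 0
⇒ ψ = [z₁(K₁−1)+z₂(K₂−1)] / [−(K₁−1)(K₂−1)] = 0.27707/0.84907 = 0.3263

ψ = 0.3263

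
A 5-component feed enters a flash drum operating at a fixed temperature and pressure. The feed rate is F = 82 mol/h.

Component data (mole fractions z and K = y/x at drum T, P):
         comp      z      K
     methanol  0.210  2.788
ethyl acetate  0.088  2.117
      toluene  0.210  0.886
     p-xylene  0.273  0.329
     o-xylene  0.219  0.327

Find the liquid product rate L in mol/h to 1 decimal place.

Newton–Raphson from V/F = 0.34:
  V/F = 0.340: g = -0.1486, g' = -0.693 → V/F = 0.126
  V/F = 0.126: g = 0.0074, g' = -0.800 → V/F = 0.135
Converged at V/F = 0.135.
Then V = V/F·F = 0.1350·82 = 11.1 mol/h and L = F − V = 70.9 mol/h.

L = 70.9 mol/h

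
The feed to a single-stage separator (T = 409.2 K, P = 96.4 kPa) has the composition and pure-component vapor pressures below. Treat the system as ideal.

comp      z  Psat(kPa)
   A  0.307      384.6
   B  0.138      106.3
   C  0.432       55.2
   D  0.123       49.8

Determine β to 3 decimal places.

Raoult's law: Kᵢ = Pᵢˢᵃᵗ/P = Pᵢˢᵃᵗ/96.4.
  K_A = 384.6/96.4 = 3.98963, K_B = 106.3/96.4 = 1.10270, K_C = 55.2/96.4 = 0.57261, K_D = 49.8/96.4 = 0.51660
Let β = V/F and solve Σ zᵢ(Kᵢ−1)/(1+β(Kᵢ−1)) = 0.
Feasibility: ΣzᵢKᵢ = 1.688, Σzᵢ/Kᵢ = 1.195 — both > 1, two phases present.
Iterate (Newton) starting at β = 0.7:
  β = 0.700: g = -0.0433, g' = -0.514 → β = 0.616
  β = 0.616: g = 0.0012, g' = -0.545 → β = 0.618
Converged at β = 0.618.

β = 0.618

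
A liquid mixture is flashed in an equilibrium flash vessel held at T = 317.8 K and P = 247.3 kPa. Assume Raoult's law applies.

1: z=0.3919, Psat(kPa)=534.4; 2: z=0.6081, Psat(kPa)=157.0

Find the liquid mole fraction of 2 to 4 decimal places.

x_2 = 0.7607

Raoult's law: Kᵢ = Pᵢˢᵃᵗ/P = Pᵢˢᵃᵗ/247.3.
  K_1 = 534.4/247.3 = 2.160938, K_2 = 157.0/247.3 = 0.634856
Newton iteration, ψ⁰ = 0.5:
  ψ = 0.5000: g = 0.01623, g' = -0.3328 → ψ = 0.5488
  ψ = 0.5488: g = 0.00022, g' = -0.3239 → ψ = 0.5495
Converged at ψ = 0.5495.
Compositions from xᵢ = zᵢ/(1+ψ(Kᵢ−1)), yᵢ = Kᵢxᵢ:
  1: x = 0.2393, y = 0.5170
  2: x = 0.7607, y = 0.4830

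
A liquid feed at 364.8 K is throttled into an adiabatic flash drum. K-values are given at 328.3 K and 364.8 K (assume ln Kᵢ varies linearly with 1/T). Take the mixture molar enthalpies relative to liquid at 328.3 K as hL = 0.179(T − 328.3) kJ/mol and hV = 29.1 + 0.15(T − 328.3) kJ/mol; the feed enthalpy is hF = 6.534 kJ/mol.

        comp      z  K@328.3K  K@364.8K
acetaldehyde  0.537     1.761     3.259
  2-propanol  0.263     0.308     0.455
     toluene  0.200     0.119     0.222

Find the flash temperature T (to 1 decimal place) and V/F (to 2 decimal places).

T = 332.8 K, V/F = 0.20

Adiabatic flash: solve Rachford–Rice at each trial T, then check hF = ψ·hV(T) + (1−ψ)·hL(T).
  T = 328.3 K: K = (1.761, 0.308, 0.119), RR gives ψ = 0.085, H_out = 2.473 kJ/mol
  T = 364.8 K: K = (3.259, 0.455, 0.222), RR gives ψ = 0.609, H_out = 23.620 kJ/mol
  T = 346.6 K: K = (2.437, 0.378, 0.165), RR gives ψ = 0.423, H_out = 15.363 kJ/mol
  T = 337.5 K: K = (2.083, 0.343, 0.141), RR gives ψ = 0.290, H_out = 10.008 kJ/mol
  T = 332.9 K: K = (1.917, 0.325, 0.130), RR gives ψ = 0.200, H_out = 6.627 kJ/mol
  T = 330.6 K: K = (1.838, 0.316, 0.124), RR gives ψ = 0.147, H_out = 4.670 kJ/mol
Linear interpolation between T = 330.6 (H_out = 4.670) and T = 332.9 (H_out = 6.627) on hF = 6.534 gives T ≈ 332.8 K, at which ψ = 0.20.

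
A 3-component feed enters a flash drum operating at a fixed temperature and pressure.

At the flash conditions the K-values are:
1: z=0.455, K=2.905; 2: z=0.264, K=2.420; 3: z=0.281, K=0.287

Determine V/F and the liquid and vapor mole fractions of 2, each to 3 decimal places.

Rachford–Rice: g(V/F) = Σ zᵢ(Kᵢ−1)/(1+V/F(Kᵢ−1)) = 0.
g(0) = ΣzᵢKᵢ − 1 = 1.041 and g(1) = 1 − Σzᵢ/Kᵢ = -0.245, so a root lies in (0, 1).
Newton–Raphson from V/F = 0.5:
  V/F = 0.500: g = 0.3518, g' = -0.960 → V/F = 0.866
  V/F = 0.866: g = -0.0290, g' = -1.320 → V/F = 0.844
Converged at V/F = 0.844.
Compositions from xᵢ = zᵢ/(1+V/F(Kᵢ−1)), yᵢ = Kᵢxᵢ:
  1: x = 0.174, y = 0.507
  2: x = 0.120, y = 0.291
  3: x = 0.705, y = 0.202

V/F = 0.844, x_2 = 0.120, y_2 = 0.291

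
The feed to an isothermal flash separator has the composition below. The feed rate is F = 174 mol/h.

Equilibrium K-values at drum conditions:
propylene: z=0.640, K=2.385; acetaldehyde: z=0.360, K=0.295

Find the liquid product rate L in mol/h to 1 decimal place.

Newton–Raphson from ψ = 0.32:
  ψ = 0.320: g = 0.2865, g' = -0.888 → ψ = 0.643
  ψ = 0.643: g = 0.0049, g' = -0.942 → ψ = 0.648
Converged at ψ = 0.648.
Then V = ψ·F = 0.6479·174 = 112.7 mol/h and L = F − V = 61.3 mol/h.

L = 61.3 mol/h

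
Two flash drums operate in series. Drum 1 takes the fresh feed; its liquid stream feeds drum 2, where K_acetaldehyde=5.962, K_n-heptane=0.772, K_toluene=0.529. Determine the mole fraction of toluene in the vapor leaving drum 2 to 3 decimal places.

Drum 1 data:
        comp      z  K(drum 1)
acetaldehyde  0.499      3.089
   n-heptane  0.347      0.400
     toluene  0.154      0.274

y_toluene (drum 2) = 0.184

Drum 1:
Let ψ₁ = V/F and solve Σ zᵢ(Kᵢ−1)/(1+ψ₁(Kᵢ−1)) = 0.
Check two-phase: ΣzᵢKᵢ = 1.722 > 1 and Σzᵢ/Kᵢ = 1.591 > 1, so g(0) = 0.722 > 0 and g(1) = -0.591 < 0.
Iterate (Newton) starting at ψ₁ = 0.5:
  ψ₁ = 0.500: g = 0.0369, g' = -0.976 → ψ₁ = 0.538
Converged at ψ₁ = 0.538.
Drum-1 compositions:
  acetaldehyde: x = 0.235, y = 0.726
  n-heptane: x = 0.512, y = 0.205
  toluene: x = 0.253, y = 0.069
Drum-2 feed = drum-1 liquid: z₂ = (0.2350, 0.5124, 0.2527).
Drum 2:
Let ψ₂ = V/F and solve Σ zᵢ(Kᵢ−1)/(1+ψ₂(Kᵢ−1)) = 0.
Check two-phase: ΣzᵢKᵢ = 1.930 > 1 and Σzᵢ/Kᵢ = 1.181 > 1, so g(0) = 0.930 > 0 and g(1) = -0.181 < 0.
Iterate (Newton) starting at ψ₂ = 0.6:
  ψ₂ = 0.600: g = -0.0081, g' = -0.510 → ψ₂ = 0.584
Converged at ψ₂ = 0.584.
  acetaldehyde: x = 0.060, y = 0.359
  n-heptane: x = 0.591, y = 0.456
  toluene: x = 0.349, y = 0.184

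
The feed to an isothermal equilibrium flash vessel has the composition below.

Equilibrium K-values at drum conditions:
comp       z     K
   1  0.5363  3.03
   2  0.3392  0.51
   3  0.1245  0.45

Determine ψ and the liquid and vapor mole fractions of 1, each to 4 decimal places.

ψ = 0.8290, x_1 = 0.1999, y_1 = 0.6057

Rachford–Rice: g(ψ) = Σ zᵢ(Kᵢ−1)/(1+ψ(Kᵢ−1)) = 0.
Check two-phase: ΣzᵢKᵢ = 1.8540 > 1 and Σzᵢ/Kᵢ = 1.1188 > 1, so g(0) = 0.8540 > 0 and g(1) = -0.1188 < 0.
Newton–Raphson from ψ = 0.49:
  ψ = 0.4900: g = 0.23333, g' = -0.7671 → ψ = 0.7942
  ψ = 0.7942: g = 0.02309, g' = -0.6609 → ψ = 0.8291
  ψ = 0.8291: g = -0.00007, g' = -0.6653 → ψ = 0.8290
Converged at ψ = 0.8290.
Compositions from xᵢ = zᵢ/(1+ψ(Kᵢ−1)), yᵢ = Kᵢxᵢ:
  1: x = 0.1999, y = 0.6057
  2: x = 0.5713, y = 0.2913
  3: x = 0.2288, y = 0.1030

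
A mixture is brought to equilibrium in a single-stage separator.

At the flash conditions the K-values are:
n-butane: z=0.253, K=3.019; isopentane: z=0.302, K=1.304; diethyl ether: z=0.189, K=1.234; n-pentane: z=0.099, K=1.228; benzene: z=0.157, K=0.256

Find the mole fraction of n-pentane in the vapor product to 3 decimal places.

Rachford–Rice: g(β) = Σ zᵢ(Kᵢ−1)/(1+β(Kᵢ−1)) = 0.
Feasibility: ΣzᵢKᵢ = 1.553, Σzᵢ/Kᵢ = 1.162 — both > 1, two phases present.
Iterate (Newton) starting at β = 0.33:
  β = 0.330: g = 0.2972, g' = -0.561 → β = 0.860
  β = 0.860: g = -0.0094, g' = -0.837 → β = 0.849
Converged at β = 0.849.
Compositions from xᵢ = zᵢ/(1+β(Kᵢ−1)), yᵢ = Kᵢxᵢ:
  n-butane: x = 0.093, y = 0.281
  isopentane: x = 0.240, y = 0.313
  diethyl ether: x = 0.158, y = 0.195
  n-pentane: x = 0.083, y = 0.102
  benzene: x = 0.426, y = 0.109

y_n-pentane = 0.102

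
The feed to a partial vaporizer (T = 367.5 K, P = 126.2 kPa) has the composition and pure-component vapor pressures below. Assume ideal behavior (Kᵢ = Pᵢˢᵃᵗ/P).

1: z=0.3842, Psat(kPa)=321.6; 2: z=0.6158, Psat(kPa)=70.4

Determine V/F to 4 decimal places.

Raoult's law: Kᵢ = Pᵢˢᵃᵗ/P = Pᵢˢᵃᵗ/126.2.
  K_1 = 321.6/126.2 = 2.548336, K_2 = 70.4/126.2 = 0.557845
Material balance + equilibrium reduce to Σ zᵢ(Kᵢ−1)/(1+V/F(Kᵢ−1)) = 0.
g(0) = ΣzᵢKᵢ − 1 = 0.3226 and g(1) = 1 − Σzᵢ/Kᵢ = -0.2547, so a root lies in (0, 1).
Binary case is linear: z₁(K₁−1)(1+V/F(K₂−1)) + z₂(K₂−1)(1+V/F(K₁−1)) = 0
⇒ V/F = [z₁(K₁−1)+z₂(K₂−1)] / [−(K₁−1)(K₂−1)] = 0.32259/0.68460 = 0.4712

V/F = 0.4712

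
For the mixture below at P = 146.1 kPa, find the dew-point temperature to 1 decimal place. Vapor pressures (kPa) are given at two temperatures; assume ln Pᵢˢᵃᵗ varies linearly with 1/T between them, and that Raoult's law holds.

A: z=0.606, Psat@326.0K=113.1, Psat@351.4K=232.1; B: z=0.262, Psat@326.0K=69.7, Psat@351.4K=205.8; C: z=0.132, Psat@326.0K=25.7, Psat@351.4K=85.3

Dew-point temperature: Σzᵢ·P/Pᵢˢᵃᵗ(T) = 1. Interpolate ln Pᵢˢᵃᵗ = aᵢ + bᵢ/T.
  T = 326.0 K: ΣzᵢP/Pᵢˢᵃᵗ = 2.0824
  T = 351.4 K: ΣzᵢP/Pᵢˢᵃᵗ = 0.7935
  T = 338.7 K: ΣzᵢP/Pᵢˢᵃᵗ = 1.2551
  T = 345.0 K: ΣzᵢP/Pᵢˢᵃᵗ = 0.9942
  T = 341.9 K: ΣzᵢP/Pᵢˢᵃᵗ = 1.1134
  T = 343.4 K: ΣzᵢP/Pᵢˢᵃᵗ = 1.0537
Interpolating between 343.4 K and 345.0 K gives T ≈ 344.8 K.

T = 344.8 K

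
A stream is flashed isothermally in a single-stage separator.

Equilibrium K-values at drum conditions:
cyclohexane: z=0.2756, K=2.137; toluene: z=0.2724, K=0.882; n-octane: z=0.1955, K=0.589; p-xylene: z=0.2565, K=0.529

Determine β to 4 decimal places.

Newton iteration, β⁰ = 0.45:
  β = 0.4500: g = -0.07854, g' = -0.3015 → β = 0.1895
  β = 0.1895: g = 0.00514, g' = -0.3526 → β = 0.2041
  β = 0.2041: g = 0.00004, g' = -0.3477 → β = 0.2042
Converged at β = 0.2042.

β = 0.2042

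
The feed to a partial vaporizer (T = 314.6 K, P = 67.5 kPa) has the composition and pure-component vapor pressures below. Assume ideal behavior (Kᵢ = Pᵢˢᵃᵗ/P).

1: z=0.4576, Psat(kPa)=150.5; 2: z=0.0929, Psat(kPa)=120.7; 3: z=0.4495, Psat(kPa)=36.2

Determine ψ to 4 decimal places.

Raoult's law: Kᵢ = Pᵢˢᵃᵗ/P = Pᵢˢᵃᵗ/67.5.
  K_1 = 150.5/67.5 = 2.229630, K_2 = 120.7/67.5 = 1.788148, K_3 = 36.2/67.5 = 0.536296
Iterate (Newton) starting at ψ = 0.37:
  ψ = 0.3700: g = 0.19182, g' = -0.5023 → ψ = 0.7519
  ψ = 0.7519: g = 0.01833, g' = -0.4374 → ψ = 0.7938
  ψ = 0.7938: g = -0.00007, g' = -0.4411 → ψ = 0.7937
Converged at ψ = 0.7937.

ψ = 0.7937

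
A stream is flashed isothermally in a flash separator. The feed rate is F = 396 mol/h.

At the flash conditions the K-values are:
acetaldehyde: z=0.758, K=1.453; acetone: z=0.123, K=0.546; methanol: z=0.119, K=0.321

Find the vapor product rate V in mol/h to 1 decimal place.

V = 304.3 mol/h

Material balance + equilibrium reduce to Σ zᵢ(Kᵢ−1)/(1+ψ(Kᵢ−1)) = 0.
g(0) = ΣzᵢKᵢ − 1 = 0.207 and g(1) = 1 − Σzᵢ/Kᵢ = -0.118, so a root lies in (0, 1).
Iterate (Newton) starting at ψ = 0.5:
  ψ = 0.500: g = 0.0854, g' = -0.272 → ψ = 0.814
  ψ = 0.814: g = -0.0185, g' = -0.421 → ψ = 0.770
  ψ = 0.770: g = -0.0008, g' = -0.387 → ψ = 0.768
Converged at ψ = 0.768.
Then V = ψ·F = 0.7684·396 = 304.3 mol/h and L = F − V = 91.7 mol/h.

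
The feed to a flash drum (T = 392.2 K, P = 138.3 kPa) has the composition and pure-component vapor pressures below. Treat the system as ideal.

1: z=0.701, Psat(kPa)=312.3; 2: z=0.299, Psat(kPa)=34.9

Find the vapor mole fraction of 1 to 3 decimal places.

y_1 = 0.842

Raoult's law: Kᵢ = Pᵢˢᵃᵗ/P = Pᵢˢᵃᵗ/138.3.
  K_1 = 312.3/138.3 = 2.25813, K_2 = 34.9/138.3 = 0.25235
Rachford–Rice: g(V/F) = Σ zᵢ(Kᵢ−1)/(1+V/F(Kᵢ−1)) = 0.
g(0) = ΣzᵢKᵢ − 1 = 0.658 and g(1) = 1 − Σzᵢ/Kᵢ = -0.495, so a root lies in (0, 1).
Newton–Raphson from V/F = 0.51:
  V/F = 0.510: g = 0.1759, g' = -0.848 → V/F = 0.717
  V/F = 0.717: g = -0.0186, g' = -1.084 → V/F = 0.700
Converged at V/F = 0.700.
Compositions from xᵢ = zᵢ/(1+V/F(Kᵢ−1)), yᵢ = Kᵢxᵢ:
  1: x = 0.373, y = 0.842
  2: x = 0.627, y = 0.158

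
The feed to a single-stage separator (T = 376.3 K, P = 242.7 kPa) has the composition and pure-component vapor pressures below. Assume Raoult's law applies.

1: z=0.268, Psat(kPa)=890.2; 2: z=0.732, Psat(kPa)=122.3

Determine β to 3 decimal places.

β = 0.266

Raoult's law: Kᵢ = Pᵢˢᵃᵗ/P = Pᵢˢᵃᵗ/242.7.
  K_1 = 890.2/242.7 = 3.66790, K_2 = 122.3/242.7 = 0.50391
Material balance + equilibrium reduce to Σ zᵢ(Kᵢ−1)/(1+β(Kᵢ−1)) = 0.
Check two-phase: ΣzᵢKᵢ = 1.352 > 1 and Σzᵢ/Kᵢ = 1.526 > 1, so g(0) = 0.352 > 0 and g(1) = -0.526 < 0.
Binary case is linear: z₁(K₁−1)(1+β(K₂−1)) + z₂(K₂−1)(1+β(K₁−1)) = 0
⇒ β = [z₁(K₁−1)+z₂(K₂−1)] / [−(K₁−1)(K₂−1)] = 0.3519/1.3235 = 0.266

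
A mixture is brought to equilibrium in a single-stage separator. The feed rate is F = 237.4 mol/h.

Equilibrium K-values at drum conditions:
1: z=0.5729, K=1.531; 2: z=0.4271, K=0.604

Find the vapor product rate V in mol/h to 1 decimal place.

Newton–Raphson from V/F = 0.6:
  V/F = 0.6000: g = 0.00887, g' = -0.2081 → V/F = 0.6426
  V/F = 0.6426: g = -0.00004, g' = -0.2103 → V/F = 0.6424
Converged at V/F = 0.6424.
Then V = V/F·F = 0.6424·237.4 = 152.5 mol/h and L = F − V = 84.9 mol/h.

V = 152.5 mol/h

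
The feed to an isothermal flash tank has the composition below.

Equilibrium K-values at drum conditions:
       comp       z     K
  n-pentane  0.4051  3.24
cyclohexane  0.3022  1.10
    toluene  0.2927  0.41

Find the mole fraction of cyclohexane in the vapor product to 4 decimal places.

y_cyclohexane = 0.3066

Rachford–Rice: g(β) = Σ zᵢ(Kᵢ−1)/(1+β(Kᵢ−1)) = 0.
g(0) = ΣzᵢKᵢ − 1 = 0.7650 and g(1) = 1 − Σzᵢ/Kᵢ = -0.1137, so a root lies in (0, 1).
Newton–Raphson from β = 0.5:
  β = 0.5000: g = 0.21186, g' = -0.6600 → β = 0.8210
  β = 0.8210: g = 0.01262, g' = -0.6380 → β = 0.8408
  β = 0.8408: g = -0.00010, g' = -0.6483 → β = 0.8406
Converged at β = 0.8406.
Compositions from xᵢ = zᵢ/(1+β(Kᵢ−1)), yᵢ = Kᵢxᵢ:
  n-pentane: x = 0.1405, y = 0.4553
  cyclohexane: x = 0.2788, y = 0.3066
  toluene: x = 0.5807, y = 0.2381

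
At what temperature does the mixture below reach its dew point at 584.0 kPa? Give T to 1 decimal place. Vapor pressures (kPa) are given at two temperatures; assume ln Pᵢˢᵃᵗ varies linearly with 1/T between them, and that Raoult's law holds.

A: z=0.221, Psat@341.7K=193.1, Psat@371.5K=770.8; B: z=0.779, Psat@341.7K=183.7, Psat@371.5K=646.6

Dew-point temperature: Σzᵢ·P/Pᵢˢᵃᵗ(T) = 1. Interpolate ln Pᵢˢᵃᵗ = aᵢ + bᵢ/T.
  T = 341.7 K: ΣzᵢP/Pᵢˢᵃᵗ = 3.1449
  T = 371.5 K: ΣzᵢP/Pᵢˢᵃᵗ = 0.8710
  T = 356.6 K: ΣzᵢP/Pᵢˢᵃᵗ = 1.6108
  T = 364.1 K: ΣzᵢP/Pᵢˢᵃᵗ = 1.1746
  T = 367.8 K: ΣzᵢP/Pᵢˢᵃᵗ = 1.0099
  T = 369.6 K: ΣzᵢP/Pᵢˢᵃᵗ = 0.9394
  T = 368.7 K: ΣzᵢP/Pᵢˢᵃᵗ = 0.9740
Interpolating between 367.8 K and 368.7 K gives T ≈ 368.0 K.

T = 368.0 K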